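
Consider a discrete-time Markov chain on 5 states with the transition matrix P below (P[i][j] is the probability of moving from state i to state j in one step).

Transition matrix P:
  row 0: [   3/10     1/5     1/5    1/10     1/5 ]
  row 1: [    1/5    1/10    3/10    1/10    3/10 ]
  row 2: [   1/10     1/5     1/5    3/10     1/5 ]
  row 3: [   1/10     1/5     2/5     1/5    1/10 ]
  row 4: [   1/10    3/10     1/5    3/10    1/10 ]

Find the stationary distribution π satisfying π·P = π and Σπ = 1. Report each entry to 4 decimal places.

π = [0.1498, 0.1983, 0.2617, 0.2094, 0.1808]

Balance equations π_j = Σ_i π_i·P[i][j]:
  π_0 = 3/10·π_0 + 1/5·π_1 + 1/10·π_2 + 1/10·π_3 + 1/10·π_4
  π_1 = 1/5·π_0 + 1/10·π_1 + 1/5·π_2 + 1/5·π_3 + 3/10·π_4
  π_2 = 1/5·π_0 + 3/10·π_1 + 1/5·π_2 + 2/5·π_3 + 1/5·π_4
  π_3 = 1/10·π_0 + 1/10·π_1 + 3/10·π_2 + 1/5·π_3 + 3/10·π_4
  normalize: π_0 + π_1 + π_2 + π_3 + π_4 = 1
Solving the linear system gives exactly π = [1579/10542, 1045/5271, 2759/10542, 368/1757, 953/5271].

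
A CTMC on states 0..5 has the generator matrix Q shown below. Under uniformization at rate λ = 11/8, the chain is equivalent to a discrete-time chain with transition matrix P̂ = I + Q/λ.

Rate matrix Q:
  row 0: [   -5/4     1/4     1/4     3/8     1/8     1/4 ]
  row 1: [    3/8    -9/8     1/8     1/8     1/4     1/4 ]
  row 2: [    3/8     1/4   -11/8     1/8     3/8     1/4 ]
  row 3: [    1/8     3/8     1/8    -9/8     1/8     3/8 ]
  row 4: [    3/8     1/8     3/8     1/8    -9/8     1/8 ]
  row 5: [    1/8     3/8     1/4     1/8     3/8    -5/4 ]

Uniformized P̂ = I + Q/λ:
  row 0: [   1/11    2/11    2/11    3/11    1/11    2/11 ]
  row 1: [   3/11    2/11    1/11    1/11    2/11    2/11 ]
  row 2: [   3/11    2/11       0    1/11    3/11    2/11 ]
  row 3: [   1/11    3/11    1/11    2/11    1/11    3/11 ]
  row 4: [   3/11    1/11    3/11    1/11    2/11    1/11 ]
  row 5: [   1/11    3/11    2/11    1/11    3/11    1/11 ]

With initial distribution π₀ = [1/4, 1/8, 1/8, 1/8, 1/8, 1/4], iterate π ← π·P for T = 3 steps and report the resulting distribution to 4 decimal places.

π = [0.1844, 0.1923, 0.1433, 0.1372, 0.1802, 0.1625]

t=0: π = [0.2500, 0.1250, 0.1250, 0.1250, 0.1250, 0.2500]
t=1: π = [0.1591, 0.2045, 0.1477, 0.1477, 0.1818, 0.1591]
t=2: π = [0.1880, 0.1932, 0.1395, 0.1333, 0.1818, 0.1643]
t=3: π = [0.1844, 0.1923, 0.1433, 0.1372, 0.1802, 0.1625]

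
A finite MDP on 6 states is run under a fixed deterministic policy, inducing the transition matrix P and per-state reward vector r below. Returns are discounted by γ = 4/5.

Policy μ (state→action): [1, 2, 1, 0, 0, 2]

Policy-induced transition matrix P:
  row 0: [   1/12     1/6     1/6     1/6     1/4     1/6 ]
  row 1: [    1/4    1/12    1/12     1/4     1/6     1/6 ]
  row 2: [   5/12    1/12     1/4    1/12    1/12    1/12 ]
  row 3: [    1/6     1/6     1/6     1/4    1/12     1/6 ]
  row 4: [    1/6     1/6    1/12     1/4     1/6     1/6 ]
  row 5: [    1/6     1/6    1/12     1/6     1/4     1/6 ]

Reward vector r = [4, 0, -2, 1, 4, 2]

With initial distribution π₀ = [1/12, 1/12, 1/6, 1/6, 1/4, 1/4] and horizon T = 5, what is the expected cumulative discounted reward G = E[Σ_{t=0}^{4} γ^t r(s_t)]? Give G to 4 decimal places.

G = 5.6920

t=0: π = [0.0833, 0.0833, 0.1667, 0.1667, 0.2500, 0.2500], E[r] = 1.6667, γ^t·E[r] = 1.666667, running G = 1.666667
t=1: π = [0.2083, 0.1458, 0.1319, 0.1944, 0.1667, 0.1528], E[r] = 1.7361, γ^t·E[r] = 1.388889, running G = 3.055556
t=2: π = [0.1944, 0.1435, 0.1389, 0.1979, 0.1696, 0.1557], E[r] = 1.6875, γ^t·E[r] = 1.080000, running G = 4.135556
t=3: π = [0.1971, 0.1431, 0.1392, 0.1977, 0.1678, 0.1551], E[r] = 1.6892, γ^t·E[r] = 0.864864, running G = 5.000420
t=4: π = [0.1970, 0.1431, 0.1394, 0.1975, 0.1679, 0.1551], E[r] = 1.6884, γ^t·E[r] = 0.691552, running G = 5.691972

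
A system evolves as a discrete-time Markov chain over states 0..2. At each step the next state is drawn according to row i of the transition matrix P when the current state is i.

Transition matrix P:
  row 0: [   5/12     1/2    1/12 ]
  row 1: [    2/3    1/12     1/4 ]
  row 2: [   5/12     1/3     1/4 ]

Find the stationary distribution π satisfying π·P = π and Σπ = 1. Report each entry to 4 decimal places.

π = [0.5000, 0.3333, 0.1667]

Balance equations π_j = Σ_i π_i·P[i][j]:
  π_0 = 5/12·π_0 + 2/3·π_1 + 5/12·π_2
  π_1 = 1/2·π_0 + 1/12·π_1 + 1/3·π_2
  normalize: π_0 + π_1 + π_2 = 1
Solving the linear system gives exactly π = [1/2, 1/3, 1/6].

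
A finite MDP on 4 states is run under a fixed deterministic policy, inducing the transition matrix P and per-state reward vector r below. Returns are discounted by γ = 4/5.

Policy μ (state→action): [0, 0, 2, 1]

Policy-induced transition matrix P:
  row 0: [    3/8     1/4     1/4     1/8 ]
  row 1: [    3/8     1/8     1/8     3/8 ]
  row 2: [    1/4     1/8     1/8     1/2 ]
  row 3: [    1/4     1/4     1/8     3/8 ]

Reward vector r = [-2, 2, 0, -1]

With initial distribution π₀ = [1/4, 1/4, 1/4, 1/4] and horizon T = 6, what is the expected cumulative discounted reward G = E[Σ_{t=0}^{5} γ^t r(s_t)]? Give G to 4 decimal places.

t=0: π = [0.2500, 0.2500, 0.2500, 0.2500], E[r] = -0.2500, γ^t·E[r] = -0.250000, running G = -0.250000
t=1: π = [0.3125, 0.1875, 0.1563, 0.3438], E[r] = -0.5938, γ^t·E[r] = -0.475000, running G = -0.725000
t=2: π = [0.3125, 0.2070, 0.1641, 0.3164], E[r] = -0.5273, γ^t·E[r] = -0.337500, running G = -1.062500
t=3: π = [0.3149, 0.2036, 0.1641, 0.3174], E[r] = -0.5400, γ^t·E[r] = -0.276500, running G = -1.339000
t=4: π = [0.3148, 0.2040, 0.1644, 0.3168], E[r] = -0.5383, γ^t·E[r] = -0.220500, running G = -1.559500
t=5: π = [0.3149, 0.2039, 0.1644, 0.3168], E[r] = -0.5387, γ^t·E[r] = -0.176508, running G = -1.736008

G = -1.7360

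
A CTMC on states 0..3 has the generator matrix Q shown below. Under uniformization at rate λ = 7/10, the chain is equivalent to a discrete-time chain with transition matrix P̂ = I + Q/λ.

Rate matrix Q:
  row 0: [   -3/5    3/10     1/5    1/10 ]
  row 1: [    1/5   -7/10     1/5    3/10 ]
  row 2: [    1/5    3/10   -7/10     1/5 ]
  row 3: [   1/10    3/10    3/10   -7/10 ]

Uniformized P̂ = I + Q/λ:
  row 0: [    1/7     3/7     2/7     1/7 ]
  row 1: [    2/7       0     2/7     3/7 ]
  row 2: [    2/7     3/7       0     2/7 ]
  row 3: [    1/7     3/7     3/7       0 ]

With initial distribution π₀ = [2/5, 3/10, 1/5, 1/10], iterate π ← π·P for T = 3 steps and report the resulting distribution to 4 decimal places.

π = [0.2216, 0.3000, 0.2466, 0.2318]

t=0: π = [0.4000, 0.3000, 0.2000, 0.1000]
t=1: π = [0.2143, 0.3000, 0.2429, 0.2429]
t=2: π = [0.2204, 0.3000, 0.2510, 0.2286]
t=3: π = [0.2216, 0.3000, 0.2466, 0.2318]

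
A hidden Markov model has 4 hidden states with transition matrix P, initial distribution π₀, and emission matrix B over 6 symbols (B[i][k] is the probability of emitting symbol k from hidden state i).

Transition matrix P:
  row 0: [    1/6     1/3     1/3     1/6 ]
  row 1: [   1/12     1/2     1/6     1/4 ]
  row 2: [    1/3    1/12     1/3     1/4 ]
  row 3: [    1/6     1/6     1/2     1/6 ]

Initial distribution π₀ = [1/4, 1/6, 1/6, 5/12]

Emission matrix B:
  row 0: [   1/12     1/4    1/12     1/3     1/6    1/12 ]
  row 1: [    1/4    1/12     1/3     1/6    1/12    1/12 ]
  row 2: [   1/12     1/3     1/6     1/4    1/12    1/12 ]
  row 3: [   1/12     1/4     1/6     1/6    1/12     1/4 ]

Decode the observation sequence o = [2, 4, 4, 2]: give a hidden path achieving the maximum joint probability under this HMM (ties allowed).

path = [3, 2, 0, 1]

t=0: δ = [2.083e-02, 5.556e-02, 2.778e-02, 6.944e-02]  (obs o_0=2)
t=1: δ = [1.929e-03, 2.315e-03, 2.894e-03, 1.157e-03]  ψ = [3, 1, 3, 1]  (obs o_1=4)
t=2: δ = [1.608e-04, 9.645e-05, 8.038e-05, 6.028e-05]  ψ = [2, 1, 2, 2]  (obs o_2=4)
t=3: δ = [2.233e-06, 1.786e-05, 8.931e-06, 4.465e-06]  ψ = [0, 0, 0, 0]  (obs o_3=2)
backtrack: best end state = 1; path = [3, 2, 0, 1]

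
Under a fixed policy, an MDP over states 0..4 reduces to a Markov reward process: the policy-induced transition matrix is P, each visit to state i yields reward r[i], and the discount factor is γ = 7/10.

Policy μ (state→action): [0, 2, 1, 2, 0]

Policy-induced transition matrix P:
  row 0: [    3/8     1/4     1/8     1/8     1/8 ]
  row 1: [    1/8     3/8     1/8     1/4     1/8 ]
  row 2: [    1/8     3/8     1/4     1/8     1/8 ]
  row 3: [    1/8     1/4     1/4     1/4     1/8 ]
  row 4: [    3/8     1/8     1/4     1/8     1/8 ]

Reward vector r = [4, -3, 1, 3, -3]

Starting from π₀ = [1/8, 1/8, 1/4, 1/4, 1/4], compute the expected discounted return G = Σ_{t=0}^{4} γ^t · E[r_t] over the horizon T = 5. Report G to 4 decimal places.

G = 1.0188

t=0: π = [0.1250, 0.1250, 0.2500, 0.2500, 0.2500], E[r] = 0.3750, γ^t·E[r] = 0.375000, running G = 0.375000
t=1: π = [0.2188, 0.2656, 0.2188, 0.1719, 0.1250], E[r] = 0.4375, γ^t·E[r] = 0.306250, running G = 0.681250
t=2: π = [0.2109, 0.2949, 0.1895, 0.1797, 0.1250], E[r] = 0.3125, γ^t·E[r] = 0.153125, running G = 0.834375
t=3: π = [0.2090, 0.2949, 0.1868, 0.1843, 0.1250], E[r] = 0.3159, γ^t·E[r] = 0.108360, running G = 0.942735
t=4: π = [0.2085, 0.2946, 0.1870, 0.1849, 0.1250], E[r] = 0.3170, γ^t·E[r] = 0.076101, running G = 1.018836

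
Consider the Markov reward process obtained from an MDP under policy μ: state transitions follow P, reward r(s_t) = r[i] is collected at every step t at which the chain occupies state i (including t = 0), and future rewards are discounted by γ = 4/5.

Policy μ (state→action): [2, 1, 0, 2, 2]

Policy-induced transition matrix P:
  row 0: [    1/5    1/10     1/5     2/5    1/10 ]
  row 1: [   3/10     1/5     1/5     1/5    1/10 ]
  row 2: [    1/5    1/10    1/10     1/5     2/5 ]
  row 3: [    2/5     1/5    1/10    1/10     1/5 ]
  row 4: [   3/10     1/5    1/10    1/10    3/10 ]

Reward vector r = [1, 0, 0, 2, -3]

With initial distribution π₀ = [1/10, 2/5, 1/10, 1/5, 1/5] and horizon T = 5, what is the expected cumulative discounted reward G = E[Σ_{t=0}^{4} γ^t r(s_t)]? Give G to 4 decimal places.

G = 0.1264

t=0: π = [0.1000, 0.4000, 0.1000, 0.2000, 0.2000], E[r] = -0.1000, γ^t·E[r] = -0.100000, running G = -0.100000
t=1: π = [0.3000, 0.1800, 0.1500, 0.1800, 0.1900], E[r] = 0.0900, γ^t·E[r] = 0.072000, running G = -0.028000
t=2: π = [0.2730, 0.1550, 0.1480, 0.2230, 0.2010], E[r] = 0.1160, γ^t·E[r] = 0.074240, running G = 0.046240
t=3: π = [0.2802, 0.1579, 0.1428, 0.2122, 0.2069], E[r] = 0.0839, γ^t·E[r] = 0.042957, running G = 0.089197
t=4: π = [0.2789, 0.1577, 0.1438, 0.2141, 0.2054], E[r] = 0.0909, γ^t·E[r] = 0.037216, running G = 0.126413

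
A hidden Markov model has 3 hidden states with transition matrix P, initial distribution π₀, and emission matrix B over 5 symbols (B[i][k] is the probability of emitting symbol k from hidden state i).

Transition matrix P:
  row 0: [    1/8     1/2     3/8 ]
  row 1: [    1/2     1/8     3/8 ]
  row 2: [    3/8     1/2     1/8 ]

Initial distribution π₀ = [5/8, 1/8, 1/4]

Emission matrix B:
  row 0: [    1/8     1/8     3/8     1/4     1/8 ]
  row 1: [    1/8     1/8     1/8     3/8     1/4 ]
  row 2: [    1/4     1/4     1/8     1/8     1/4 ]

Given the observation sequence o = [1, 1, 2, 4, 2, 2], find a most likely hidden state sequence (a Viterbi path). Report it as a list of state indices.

path = [0, 2, 0, 1, 0, 1]

t=0: δ = [7.812e-02, 1.562e-02, 6.250e-02]  (obs o_0=1)
t=1: δ = [2.930e-03, 4.883e-03, 7.324e-03]  ψ = [2, 0, 0]  (obs o_1=1)
t=2: δ = [1.030e-03, 4.578e-04, 2.289e-04]  ψ = [2, 2, 1]  (obs o_2=2)
t=3: δ = [2.861e-05, 1.287e-04, 9.656e-05]  ψ = [1, 0, 0]  (obs o_3=4)
t=4: δ = [2.414e-05, 6.035e-06, 6.035e-06]  ψ = [1, 2, 1]  (obs o_4=2)
t=5: δ = [1.132e-06, 1.509e-06, 1.132e-06]  ψ = [0, 0, 0]  (obs o_5=2)
backtrack: best end state = 1; path = [0, 2, 0, 1, 0, 1]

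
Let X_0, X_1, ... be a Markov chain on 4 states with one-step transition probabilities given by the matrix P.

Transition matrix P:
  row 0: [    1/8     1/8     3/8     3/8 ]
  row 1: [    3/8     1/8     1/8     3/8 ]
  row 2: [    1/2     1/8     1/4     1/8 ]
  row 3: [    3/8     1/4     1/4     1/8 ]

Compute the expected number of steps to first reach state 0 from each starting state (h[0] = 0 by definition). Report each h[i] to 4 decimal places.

h = [0.0000, 2.5153, 2.1659, 2.4803]

First-step conditioning: h[0] = 0; for i ≠ 0, h[i] = 1 + Σ_k P[i][k]·h[k].
  h[1] = 1 + 1/8·h[1] + 1/8·h[2] + 3/8·h[3]
  h[2] = 1 + 1/8·h[1] + 1/4·h[2] + 1/8·h[3]
  h[3] = 1 + 1/4·h[1] + 1/4·h[2] + 1/8·h[3]
Solving the 3×3 linear system over states ≠ 0 gives exactly h = [0, 576/229, 496/229, 568/229] (h[0] = 0 is the target).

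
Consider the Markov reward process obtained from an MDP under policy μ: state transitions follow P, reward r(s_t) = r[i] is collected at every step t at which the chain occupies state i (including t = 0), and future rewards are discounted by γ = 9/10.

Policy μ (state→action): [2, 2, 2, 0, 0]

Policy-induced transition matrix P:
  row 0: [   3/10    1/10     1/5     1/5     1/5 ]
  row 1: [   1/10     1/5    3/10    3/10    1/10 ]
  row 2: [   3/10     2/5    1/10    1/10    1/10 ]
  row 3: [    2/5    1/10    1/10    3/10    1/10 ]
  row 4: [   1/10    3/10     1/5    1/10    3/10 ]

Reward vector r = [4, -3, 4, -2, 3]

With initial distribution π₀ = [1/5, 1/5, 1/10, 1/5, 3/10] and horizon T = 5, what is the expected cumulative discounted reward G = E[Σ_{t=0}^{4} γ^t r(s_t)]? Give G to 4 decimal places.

G = 4.6314

t=0: π = [0.2000, 0.2000, 0.1000, 0.2000, 0.3000], E[r] = 1.1000, γ^t·E[r] = 1.100000, running G = 1.100000
t=1: π = [0.2200, 0.2100, 0.1900, 0.2000, 0.1800], E[r] = 1.1500, γ^t·E[r] = 1.035000, running G = 2.135000
t=2: π = [0.2420, 0.2140, 0.1820, 0.2040, 0.1580], E[r] = 1.1200, γ^t·E[r] = 0.907200, running G = 3.042200
t=3: π = [0.2460, 0.2076, 0.1828, 0.2078, 0.1558], E[r] = 1.1442, γ^t·E[r] = 0.834122, running G = 3.876322
t=4: π = [0.2481, 0.2068, 0.1817, 0.2077, 0.1558], E[r] = 1.1508, γ^t·E[r] = 0.755066, running G = 4.631388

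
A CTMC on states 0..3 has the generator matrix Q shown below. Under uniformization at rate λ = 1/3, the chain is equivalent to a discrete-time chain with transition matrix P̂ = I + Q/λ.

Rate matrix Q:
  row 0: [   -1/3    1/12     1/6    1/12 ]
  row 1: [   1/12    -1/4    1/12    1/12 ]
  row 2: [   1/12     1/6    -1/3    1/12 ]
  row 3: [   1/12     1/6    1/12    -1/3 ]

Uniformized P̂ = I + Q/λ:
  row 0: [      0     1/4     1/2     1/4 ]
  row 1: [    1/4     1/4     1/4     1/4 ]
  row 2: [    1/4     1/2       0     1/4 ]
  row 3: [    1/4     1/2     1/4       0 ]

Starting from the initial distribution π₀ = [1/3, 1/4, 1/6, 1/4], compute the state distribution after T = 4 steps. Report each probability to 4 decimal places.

t=0: π = [0.3333, 0.2500, 0.1667, 0.2500]
t=1: π = [0.1667, 0.3542, 0.2917, 0.1875]
t=2: π = [0.2083, 0.3698, 0.2188, 0.2031]
t=3: π = [0.1979, 0.3555, 0.2474, 0.1992]
t=4: π = [0.2005, 0.3617, 0.2376, 0.2002]

π = [0.2005, 0.3617, 0.2376, 0.2002]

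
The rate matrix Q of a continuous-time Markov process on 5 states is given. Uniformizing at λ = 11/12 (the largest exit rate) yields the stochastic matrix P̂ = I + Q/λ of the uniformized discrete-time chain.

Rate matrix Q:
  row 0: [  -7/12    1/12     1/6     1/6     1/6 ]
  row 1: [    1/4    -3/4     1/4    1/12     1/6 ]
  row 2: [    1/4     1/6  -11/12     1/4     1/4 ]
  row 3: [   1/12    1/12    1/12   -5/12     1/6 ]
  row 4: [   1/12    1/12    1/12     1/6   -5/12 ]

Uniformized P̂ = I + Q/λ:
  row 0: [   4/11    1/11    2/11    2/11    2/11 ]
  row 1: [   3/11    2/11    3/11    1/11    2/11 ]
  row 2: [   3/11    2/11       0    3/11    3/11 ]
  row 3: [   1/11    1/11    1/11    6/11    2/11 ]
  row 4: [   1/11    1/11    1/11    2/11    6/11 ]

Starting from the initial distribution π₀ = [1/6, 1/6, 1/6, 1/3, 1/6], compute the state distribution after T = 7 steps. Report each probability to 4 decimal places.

t=0: π = [0.1667, 0.1667, 0.1667, 0.3333, 0.1667]
t=1: π = [0.1970, 0.1212, 0.1212, 0.3030, 0.2576]
t=2: π = [0.1887, 0.1129, 0.1198, 0.2920, 0.2865]
t=3: π = [0.1847, 0.1121, 0.1177, 0.2886, 0.2969]
t=4: π = [0.1831, 0.1118, 0.1174, 0.2873, 0.3005]
t=5: π = [0.1825, 0.1117, 0.1172, 0.2868, 0.3018]
t=6: π = [0.1823, 0.1117, 0.1172, 0.2866, 0.3022]
t=7: π = [0.1822, 0.1117, 0.1171, 0.2865, 0.3024]

π = [0.1822, 0.1117, 0.1171, 0.2865, 0.3024]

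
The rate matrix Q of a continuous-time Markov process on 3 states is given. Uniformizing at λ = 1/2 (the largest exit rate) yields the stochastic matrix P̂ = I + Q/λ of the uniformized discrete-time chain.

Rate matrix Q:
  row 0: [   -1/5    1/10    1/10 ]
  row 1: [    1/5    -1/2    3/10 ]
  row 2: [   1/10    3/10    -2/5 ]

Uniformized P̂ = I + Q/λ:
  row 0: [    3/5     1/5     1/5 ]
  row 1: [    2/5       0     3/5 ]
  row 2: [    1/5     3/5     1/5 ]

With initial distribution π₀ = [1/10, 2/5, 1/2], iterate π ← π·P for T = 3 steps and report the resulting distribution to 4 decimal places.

t=0: π = [0.1000, 0.4000, 0.5000]
t=1: π = [0.3200, 0.3200, 0.3600]
t=2: π = [0.3920, 0.2800, 0.3280]
t=3: π = [0.4128, 0.2752, 0.3120]

π = [0.4128, 0.2752, 0.3120]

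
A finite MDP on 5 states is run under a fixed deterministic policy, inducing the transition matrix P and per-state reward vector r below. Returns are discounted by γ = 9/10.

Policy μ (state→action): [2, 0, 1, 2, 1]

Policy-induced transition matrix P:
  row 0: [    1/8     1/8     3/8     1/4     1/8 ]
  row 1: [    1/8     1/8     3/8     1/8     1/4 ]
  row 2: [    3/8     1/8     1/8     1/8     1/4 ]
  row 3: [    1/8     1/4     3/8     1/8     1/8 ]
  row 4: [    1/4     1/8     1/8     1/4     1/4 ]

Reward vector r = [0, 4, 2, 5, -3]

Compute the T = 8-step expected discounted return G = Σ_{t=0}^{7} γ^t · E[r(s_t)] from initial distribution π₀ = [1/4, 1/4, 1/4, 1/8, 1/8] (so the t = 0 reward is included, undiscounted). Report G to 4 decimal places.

G = 8.2470

t=0: π = [0.2500, 0.2500, 0.2500, 0.1250, 0.1250], E[r] = 1.7500, γ^t·E[r] = 1.750000, running G = 1.750000
t=1: π = [0.2031, 0.1406, 0.2813, 0.1719, 0.2031], E[r] = 1.3750, γ^t·E[r] = 1.237500, running G = 2.987500
t=2: π = [0.2207, 0.1465, 0.2539, 0.1758, 0.2031], E[r] = 1.3633, γ^t·E[r] = 1.104258, running G = 4.091758
t=3: π = [0.2139, 0.1470, 0.2607, 0.1780, 0.2004], E[r] = 1.3979, γ^t·E[r] = 1.019105, running G = 5.110863
t=4: π = [0.2152, 0.1472, 0.2597, 0.1768, 0.2010], E[r] = 1.3893, γ^t·E[r] = 0.911508, running G = 6.022371
t=5: π = [0.2151, 0.1471, 0.2598, 0.1770, 0.2010], E[r] = 1.3902, γ^t·E[r] = 0.820902, running G = 6.843273
t=6: π = [0.2151, 0.1471, 0.2598, 0.1770, 0.2010], E[r] = 1.3902, γ^t·E[r] = 0.738794, running G = 7.582068
t=7: π = [0.2151, 0.1471, 0.2598, 0.1770, 0.2010], E[r] = 1.3902, γ^t·E[r] = 0.664921, running G = 8.246989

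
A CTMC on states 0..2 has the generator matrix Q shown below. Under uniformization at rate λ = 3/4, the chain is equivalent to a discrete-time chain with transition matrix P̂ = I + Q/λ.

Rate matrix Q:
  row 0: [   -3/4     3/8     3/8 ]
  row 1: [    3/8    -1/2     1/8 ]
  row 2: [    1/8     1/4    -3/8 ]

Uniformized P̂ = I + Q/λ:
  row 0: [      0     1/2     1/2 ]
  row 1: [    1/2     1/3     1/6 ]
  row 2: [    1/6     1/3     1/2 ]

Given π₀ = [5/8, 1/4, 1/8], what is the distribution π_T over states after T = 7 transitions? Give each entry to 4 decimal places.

π = [0.2498, 0.3751, 0.3751]

t=0: π = [0.6250, 0.2500, 0.1250]
t=1: π = [0.1458, 0.4375, 0.4167]
t=2: π = [0.2882, 0.3576, 0.3542]
t=3: π = [0.2378, 0.3814, 0.3808]
t=4: π = [0.2541, 0.3730, 0.3729]
t=5: π = [0.2486, 0.3757, 0.3757]
t=6: π = [0.2505, 0.3748, 0.3748]
t=7: π = [0.2498, 0.3751, 0.3751]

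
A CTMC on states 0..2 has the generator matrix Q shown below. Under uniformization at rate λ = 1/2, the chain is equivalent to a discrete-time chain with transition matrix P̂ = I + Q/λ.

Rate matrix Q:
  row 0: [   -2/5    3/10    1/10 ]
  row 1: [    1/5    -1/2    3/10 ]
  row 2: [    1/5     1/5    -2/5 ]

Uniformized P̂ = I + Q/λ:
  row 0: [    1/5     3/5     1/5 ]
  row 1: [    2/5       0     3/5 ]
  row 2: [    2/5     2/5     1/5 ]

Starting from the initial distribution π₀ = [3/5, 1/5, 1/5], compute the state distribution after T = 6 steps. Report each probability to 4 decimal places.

π = [0.3334, 0.3317, 0.3349]

t=0: π = [0.6000, 0.2000, 0.2000]
t=1: π = [0.2800, 0.4400, 0.2800]
t=2: π = [0.3440, 0.2800, 0.3760]
t=3: π = [0.3312, 0.3568, 0.3120]
t=4: π = [0.3338, 0.3235, 0.3427]
t=5: π = [0.3332, 0.3373, 0.3294]
t=6: π = [0.3334, 0.3317, 0.3349]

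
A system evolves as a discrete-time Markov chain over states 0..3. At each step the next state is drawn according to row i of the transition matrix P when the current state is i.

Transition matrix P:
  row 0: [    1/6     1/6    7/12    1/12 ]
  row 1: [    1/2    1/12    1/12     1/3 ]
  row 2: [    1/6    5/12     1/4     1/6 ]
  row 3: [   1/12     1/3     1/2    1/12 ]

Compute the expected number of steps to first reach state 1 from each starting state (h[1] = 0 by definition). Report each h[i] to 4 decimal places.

First-step conditioning: h[1] = 0; for i ≠ 1, h[i] = 1 + Σ_k P[i][k]·h[k].
  h[0] = 1 + 1/6·h[0] + 7/12·h[2] + 1/12·h[3]
  h[2] = 1 + 1/6·h[0] + 1/4·h[2] + 1/6·h[3]
  h[3] = 1 + 1/12·h[0] + 1/2·h[2] + 1/12·h[3]
Solving the 3×3 linear system over states ≠ 1 gives exactly h = [772/227, 0, 620/227, 656/227] (h[1] = 0 is the target).

h = [3.4009, 0.0000, 2.7313, 2.8899]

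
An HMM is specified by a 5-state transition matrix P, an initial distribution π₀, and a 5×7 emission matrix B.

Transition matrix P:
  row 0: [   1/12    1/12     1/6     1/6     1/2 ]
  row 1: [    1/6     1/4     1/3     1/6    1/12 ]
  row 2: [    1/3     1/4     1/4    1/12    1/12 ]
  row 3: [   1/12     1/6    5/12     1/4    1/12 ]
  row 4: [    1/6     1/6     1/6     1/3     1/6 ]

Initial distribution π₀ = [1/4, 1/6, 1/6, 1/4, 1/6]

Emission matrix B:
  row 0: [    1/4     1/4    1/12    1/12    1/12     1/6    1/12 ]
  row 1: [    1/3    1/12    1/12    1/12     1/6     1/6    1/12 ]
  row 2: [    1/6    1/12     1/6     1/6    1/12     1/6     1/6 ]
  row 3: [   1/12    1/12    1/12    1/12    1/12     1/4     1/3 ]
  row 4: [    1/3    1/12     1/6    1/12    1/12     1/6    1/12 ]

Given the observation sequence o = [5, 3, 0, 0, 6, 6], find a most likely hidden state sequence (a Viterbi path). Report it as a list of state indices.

t=0: δ = [4.167e-02, 2.778e-02, 2.778e-02, 6.250e-02, 2.778e-02]  (obs o_0=5)
t=1: δ = [7.716e-04, 8.681e-04, 4.340e-03, 1.302e-03, 1.736e-03]  ψ = [2, 3, 3, 3, 0]  (obs o_1=3)
t=2: δ = [3.617e-04, 3.617e-04, 1.808e-04, 4.823e-05, 1.286e-04]  ψ = [2, 2, 2, 4, 0]  (obs o_2=0)
t=3: δ = [1.507e-05, 3.014e-05, 2.009e-05, 5.023e-06, 6.028e-05]  ψ = [1, 1, 1, 0, 0]  (obs o_3=0)
t=4: δ = [8.372e-07, 8.372e-07, 1.674e-06, 6.698e-06, 8.372e-07]  ψ = [4, 4, 1, 4, 4]  (obs o_4=6)
t=5: δ = [4.651e-08, 9.303e-08, 4.651e-07, 5.582e-07, 4.651e-08]  ψ = [2, 3, 3, 3, 3]  (obs o_5=6)
backtrack: best end state = 3; path = [3, 2, 0, 4, 3, 3]

path = [3, 2, 0, 4, 3, 3]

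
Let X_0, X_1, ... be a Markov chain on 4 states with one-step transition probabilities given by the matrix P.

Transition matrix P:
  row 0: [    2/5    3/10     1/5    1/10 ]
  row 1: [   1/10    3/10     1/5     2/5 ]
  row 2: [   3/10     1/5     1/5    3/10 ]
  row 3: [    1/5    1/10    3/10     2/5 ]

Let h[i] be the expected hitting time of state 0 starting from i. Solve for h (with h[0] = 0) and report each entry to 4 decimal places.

h = [0.0000, 5.4011, 4.3850, 4.7594]

First-step conditioning: h[0] = 0; for i ≠ 0, h[i] = 1 + Σ_k P[i][k]·h[k].
  h[1] = 1 + 3/10·h[1] + 1/5·h[2] + 2/5·h[3]
  h[2] = 1 + 1/5·h[1] + 1/5·h[2] + 3/10·h[3]
  h[3] = 1 + 1/10·h[1] + 3/10·h[2] + 2/5·h[3]
Solving the 3×3 linear system over states ≠ 0 gives exactly h = [0, 1010/187, 820/187, 890/187] (h[0] = 0 is the target).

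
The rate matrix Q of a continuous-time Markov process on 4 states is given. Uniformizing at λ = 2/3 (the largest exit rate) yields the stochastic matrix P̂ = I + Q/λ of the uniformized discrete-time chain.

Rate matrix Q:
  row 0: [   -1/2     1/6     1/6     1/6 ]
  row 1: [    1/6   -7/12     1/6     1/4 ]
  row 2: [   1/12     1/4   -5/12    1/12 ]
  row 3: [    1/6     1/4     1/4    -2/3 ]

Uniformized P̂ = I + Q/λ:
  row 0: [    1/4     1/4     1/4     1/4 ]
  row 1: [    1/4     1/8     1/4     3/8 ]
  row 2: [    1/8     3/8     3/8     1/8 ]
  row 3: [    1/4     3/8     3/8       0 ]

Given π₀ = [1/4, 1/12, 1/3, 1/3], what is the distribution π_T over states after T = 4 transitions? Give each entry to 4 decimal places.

π = [0.2106, 0.2781, 0.3133, 0.1980]

t=0: π = [0.2500, 0.0833, 0.3333, 0.3333]
t=1: π = [0.2083, 0.3229, 0.3333, 0.1354]
t=2: π = [0.2083, 0.2682, 0.3086, 0.2148]
t=3: π = [0.2114, 0.2819, 0.3154, 0.1912]
t=4: π = [0.2106, 0.2781, 0.3133, 0.1980]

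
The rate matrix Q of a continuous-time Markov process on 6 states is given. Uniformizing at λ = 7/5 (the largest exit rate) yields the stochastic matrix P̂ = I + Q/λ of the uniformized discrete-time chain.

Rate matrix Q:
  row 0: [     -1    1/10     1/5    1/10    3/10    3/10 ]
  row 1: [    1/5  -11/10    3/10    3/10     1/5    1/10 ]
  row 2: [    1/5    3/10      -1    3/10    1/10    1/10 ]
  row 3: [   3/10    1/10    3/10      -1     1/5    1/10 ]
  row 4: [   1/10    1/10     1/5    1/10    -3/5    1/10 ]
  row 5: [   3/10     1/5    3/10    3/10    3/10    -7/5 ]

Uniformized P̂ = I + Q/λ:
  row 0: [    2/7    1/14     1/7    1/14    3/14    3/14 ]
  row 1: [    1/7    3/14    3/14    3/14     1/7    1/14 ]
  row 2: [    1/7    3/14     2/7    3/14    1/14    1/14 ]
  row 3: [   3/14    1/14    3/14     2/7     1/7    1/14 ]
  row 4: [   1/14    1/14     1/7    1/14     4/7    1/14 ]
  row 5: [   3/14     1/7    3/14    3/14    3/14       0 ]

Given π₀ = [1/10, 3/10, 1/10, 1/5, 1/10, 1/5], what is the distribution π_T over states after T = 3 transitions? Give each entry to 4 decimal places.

t=0: π = [0.1000, 0.3000, 0.1000, 0.2000, 0.1000, 0.2000]
t=1: π = [0.1786, 0.1429, 0.2071, 0.2000, 0.2000, 0.0714]
t=2: π = [0.1735, 0.1265, 0.2020, 0.1745, 0.2316, 0.0918]
t=3: π = [0.1701, 0.1249, 0.1998, 0.1689, 0.2466, 0.0897]

π = [0.1701, 0.1249, 0.1998, 0.1689, 0.2466, 0.0897]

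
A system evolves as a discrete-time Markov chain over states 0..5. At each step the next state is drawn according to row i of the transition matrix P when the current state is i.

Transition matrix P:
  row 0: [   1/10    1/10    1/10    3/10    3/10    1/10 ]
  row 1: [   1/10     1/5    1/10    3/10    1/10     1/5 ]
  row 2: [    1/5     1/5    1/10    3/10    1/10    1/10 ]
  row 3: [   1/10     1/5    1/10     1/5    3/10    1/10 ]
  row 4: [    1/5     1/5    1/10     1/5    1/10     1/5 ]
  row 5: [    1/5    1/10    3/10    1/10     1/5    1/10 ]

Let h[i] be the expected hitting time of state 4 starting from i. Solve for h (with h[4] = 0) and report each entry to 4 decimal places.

First-step conditioning: h[4] = 0; for i ≠ 4, h[i] = 1 + Σ_k P[i][k]·h[k].
  h[0] = 1 + 1/10·h[0] + 1/10·h[1] + 1/10·h[2] + 3/10·h[3] + 1/10·h[5]
  h[1] = 1 + 1/10·h[0] + 1/5·h[1] + 1/10·h[2] + 3/10·h[3] + 1/5·h[5]
  h[2] = 1 + 1/5·h[0] + 1/5·h[1] + 1/10·h[2] + 3/10·h[3] + 1/10·h[5]
  h[3] = 1 + 1/10·h[0] + 1/5·h[1] + 1/10·h[2] + 1/5·h[3] + 1/10·h[5]
  h[5] = 1 + 1/5·h[0] + 1/10·h[1] + 3/10·h[2] + 1/10·h[3] + 1/10·h[5]
Solving the 5×5 linear system over states ≠ 4 gives exactly h = [14140/3299, 122520/23093, 121130/23093, 101120/23093, 0, 112880/23093] (h[4] = 0 is the target).

h = [4.2861, 5.3055, 5.2453, 4.3788, 0.0000, 4.8881]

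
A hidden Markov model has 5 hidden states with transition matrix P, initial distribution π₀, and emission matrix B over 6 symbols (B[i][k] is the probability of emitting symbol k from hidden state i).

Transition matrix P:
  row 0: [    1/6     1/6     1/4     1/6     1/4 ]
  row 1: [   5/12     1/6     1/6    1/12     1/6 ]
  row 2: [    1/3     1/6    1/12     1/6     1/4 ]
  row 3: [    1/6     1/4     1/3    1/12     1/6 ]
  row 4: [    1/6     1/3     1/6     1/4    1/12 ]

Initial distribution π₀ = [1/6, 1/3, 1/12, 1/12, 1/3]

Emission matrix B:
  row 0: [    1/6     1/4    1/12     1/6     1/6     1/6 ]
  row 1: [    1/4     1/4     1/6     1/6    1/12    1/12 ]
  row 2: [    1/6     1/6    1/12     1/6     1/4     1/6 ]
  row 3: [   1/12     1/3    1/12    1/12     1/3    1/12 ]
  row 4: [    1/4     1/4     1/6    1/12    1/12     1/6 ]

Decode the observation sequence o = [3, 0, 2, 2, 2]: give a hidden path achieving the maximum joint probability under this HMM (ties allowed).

t=0: δ = [2.778e-02, 5.556e-02, 1.389e-02, 6.944e-03, 2.778e-02]  (obs o_0=3)
t=1: δ = [3.858e-03, 2.315e-03, 1.543e-03, 5.787e-04, 2.315e-03]  ψ = [1, 1, 1, 4, 1]  (obs o_1=0)
t=2: δ = [8.038e-05, 1.286e-04, 8.038e-05, 5.358e-05, 1.608e-04]  ψ = [1, 4, 0, 0, 0]  (obs o_2=2)
t=3: δ = [4.465e-06, 8.931e-06, 2.233e-06, 3.349e-06, 3.572e-06]  ψ = [1, 4, 4, 4, 1]  (obs o_3=2)
t=4: δ = [3.101e-07, 2.481e-07, 1.240e-07, 7.442e-08, 2.481e-07]  ψ = [1, 1, 1, 4, 1]  (obs o_4=2)
backtrack: best end state = 0; path = [1, 0, 4, 1, 0]

path = [1, 0, 4, 1, 0]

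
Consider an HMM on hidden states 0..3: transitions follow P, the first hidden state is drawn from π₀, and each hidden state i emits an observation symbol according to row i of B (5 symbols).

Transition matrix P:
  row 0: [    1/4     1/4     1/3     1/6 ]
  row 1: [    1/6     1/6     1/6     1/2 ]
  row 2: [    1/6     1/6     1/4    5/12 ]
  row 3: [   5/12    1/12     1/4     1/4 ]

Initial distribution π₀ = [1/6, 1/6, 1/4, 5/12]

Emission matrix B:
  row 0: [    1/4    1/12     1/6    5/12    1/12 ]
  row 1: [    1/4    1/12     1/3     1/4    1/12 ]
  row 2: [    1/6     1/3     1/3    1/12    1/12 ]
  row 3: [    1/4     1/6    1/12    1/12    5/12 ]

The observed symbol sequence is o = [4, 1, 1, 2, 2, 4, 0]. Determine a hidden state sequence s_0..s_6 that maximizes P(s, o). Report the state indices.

path = [3, 2, 2, 2, 2, 3, 0]

t=0: δ = [1.389e-02, 1.389e-02, 2.083e-02, 1.736e-01]  (obs o_0=4)
t=1: δ = [6.028e-03, 1.206e-03, 1.447e-02, 7.234e-03]  ψ = [3, 3, 3, 3]  (obs o_1=1)
t=2: δ = [2.512e-04, 2.009e-04, 1.206e-03, 1.005e-03]  ψ = [3, 2, 2, 2]  (obs o_2=1)
t=3: δ = [6.977e-05, 6.698e-05, 1.005e-04, 4.186e-05]  ψ = [3, 2, 2, 2]  (obs o_3=2)
t=4: δ = [2.907e-06, 5.814e-06, 8.372e-06, 3.489e-06]  ψ = [0, 0, 2, 2]  (obs o_4=2)
t=5: δ = [1.211e-07, 1.163e-07, 1.744e-07, 1.454e-06]  ψ = [3, 2, 2, 2]  (obs o_5=4)
t=6: δ = [1.514e-07, 3.028e-08, 6.056e-08, 9.085e-08]  ψ = [3, 3, 3, 3]  (obs o_6=0)
backtrack: best end state = 0; path = [3, 2, 2, 2, 2, 3, 0]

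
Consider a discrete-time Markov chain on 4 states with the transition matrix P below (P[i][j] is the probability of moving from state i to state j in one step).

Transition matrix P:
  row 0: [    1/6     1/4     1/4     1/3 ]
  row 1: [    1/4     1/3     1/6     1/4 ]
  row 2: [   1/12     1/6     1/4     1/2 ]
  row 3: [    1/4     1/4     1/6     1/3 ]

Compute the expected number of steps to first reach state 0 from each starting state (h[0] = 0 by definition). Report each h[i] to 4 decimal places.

First-step conditioning: h[0] = 0; for i ≠ 0, h[i] = 1 + Σ_k P[i][k]·h[k].
  h[1] = 1 + 1/3·h[1] + 1/6·h[2] + 1/4·h[3]
  h[2] = 1 + 1/6·h[1] + 1/4·h[2] + 1/2·h[3]
  h[3] = 1 + 1/4·h[1] + 1/6·h[2] + 1/3·h[3]
Solving the 3×3 linear system over states ≠ 0 gives exactly h = [0, 132/29, 156/29, 132/29] (h[0] = 0 is the target).

h = [0.0000, 4.5517, 5.3793, 4.5517]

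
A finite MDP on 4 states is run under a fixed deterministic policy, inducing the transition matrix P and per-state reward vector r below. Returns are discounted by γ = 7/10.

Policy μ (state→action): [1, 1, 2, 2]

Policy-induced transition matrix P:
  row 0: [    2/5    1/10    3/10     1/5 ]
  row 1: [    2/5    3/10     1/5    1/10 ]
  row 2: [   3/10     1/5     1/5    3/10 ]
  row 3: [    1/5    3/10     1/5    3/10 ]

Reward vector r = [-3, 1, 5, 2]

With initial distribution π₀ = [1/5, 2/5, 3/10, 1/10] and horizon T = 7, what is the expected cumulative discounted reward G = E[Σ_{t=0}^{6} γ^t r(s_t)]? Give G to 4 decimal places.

t=0: π = [0.2000, 0.4000, 0.3000, 0.1000], E[r] = 1.5000, γ^t·E[r] = 1.500000, running G = 1.500000
t=1: π = [0.3500, 0.2300, 0.2200, 0.2000], E[r] = 0.6800, γ^t·E[r] = 0.476000, running G = 1.976000
t=2: π = [0.3380, 0.2080, 0.2350, 0.2190], E[r] = 0.8070, γ^t·E[r] = 0.395430, running G = 2.371430
t=3: π = [0.3327, 0.2089, 0.2338, 0.2246], E[r] = 0.8290, γ^t·E[r] = 0.284347, running G = 2.655777
t=4: π = [0.3317, 0.2101, 0.2333, 0.2250], E[r] = 0.8312, γ^t·E[r] = 0.199578, running G = 2.855355
t=5: π = [0.3317, 0.2103, 0.2332, 0.2248], E[r] = 0.8308, γ^t·E[r] = 0.139626, running G = 2.994981
t=6: π = [0.3317, 0.2103, 0.2332, 0.2248], E[r] = 0.8306, γ^t·E[r] = 0.097714, running G = 3.092696

G = 3.0927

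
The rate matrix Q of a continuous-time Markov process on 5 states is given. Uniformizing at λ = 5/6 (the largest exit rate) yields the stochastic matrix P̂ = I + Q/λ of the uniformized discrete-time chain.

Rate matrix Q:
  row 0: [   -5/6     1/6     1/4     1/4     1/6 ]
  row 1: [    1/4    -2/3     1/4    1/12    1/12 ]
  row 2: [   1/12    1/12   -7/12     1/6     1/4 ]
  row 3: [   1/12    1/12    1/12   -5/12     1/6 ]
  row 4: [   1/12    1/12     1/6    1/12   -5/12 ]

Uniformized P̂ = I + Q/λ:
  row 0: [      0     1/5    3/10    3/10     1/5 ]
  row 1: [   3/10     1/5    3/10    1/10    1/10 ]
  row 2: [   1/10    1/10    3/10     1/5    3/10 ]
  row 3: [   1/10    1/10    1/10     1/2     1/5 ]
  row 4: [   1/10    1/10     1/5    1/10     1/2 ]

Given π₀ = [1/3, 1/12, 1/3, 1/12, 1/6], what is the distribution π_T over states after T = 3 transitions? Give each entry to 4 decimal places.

t=0: π = [0.3333, 0.0833, 0.3333, 0.0833, 0.1667]
t=1: π = [0.0833, 0.1417, 0.2667, 0.2333, 0.2750]
t=2: π = [0.1200, 0.1225, 0.2258, 0.2367, 0.2950]
t=3: π = [0.1125, 0.1243, 0.2232, 0.2413, 0.2988]

π = [0.1125, 0.1243, 0.2232, 0.2413, 0.2988]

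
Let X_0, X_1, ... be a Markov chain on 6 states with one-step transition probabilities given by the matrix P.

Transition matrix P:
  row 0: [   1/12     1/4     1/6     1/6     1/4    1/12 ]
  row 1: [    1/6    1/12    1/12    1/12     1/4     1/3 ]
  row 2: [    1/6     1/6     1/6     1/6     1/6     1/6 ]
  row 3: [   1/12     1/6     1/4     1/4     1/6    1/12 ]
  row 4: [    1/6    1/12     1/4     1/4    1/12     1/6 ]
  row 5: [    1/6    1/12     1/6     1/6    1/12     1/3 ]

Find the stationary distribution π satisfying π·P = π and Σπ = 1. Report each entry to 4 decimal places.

π = [0.1397, 0.1373, 0.1839, 0.1839, 0.1601, 0.1951]

Balance equations π_j = Σ_i π_i·P[i][j]:
  π_0 = 1/12·π_0 + 1/6·π_1 + 1/6·π_2 + 1/12·π_3 + 1/6·π_4 + 1/6·π_5
  π_1 = 1/4·π_0 + 1/12·π_1 + 1/6·π_2 + 1/6·π_3 + 1/12·π_4 + 1/12·π_5
  π_2 = 1/6·π_0 + 1/12·π_1 + 1/6·π_2 + 1/4·π_3 + 1/4·π_4 + 1/6·π_5
  π_3 = 1/6·π_0 + 1/12·π_1 + 1/6·π_2 + 1/4·π_3 + 1/4·π_4 + 1/6·π_5
  π_4 = 1/4·π_0 + 1/4·π_1 + 1/6·π_2 + 1/6·π_3 + 1/12·π_4 + 1/12·π_5
  normalize: π_0 + π_1 + π_2 + π_3 + π_4 + π_5 = 1
Solving the linear system gives exactly π = [1435/10272, 235/1712, 1889/10272, 1889/10272, 1645/10272, 167/856].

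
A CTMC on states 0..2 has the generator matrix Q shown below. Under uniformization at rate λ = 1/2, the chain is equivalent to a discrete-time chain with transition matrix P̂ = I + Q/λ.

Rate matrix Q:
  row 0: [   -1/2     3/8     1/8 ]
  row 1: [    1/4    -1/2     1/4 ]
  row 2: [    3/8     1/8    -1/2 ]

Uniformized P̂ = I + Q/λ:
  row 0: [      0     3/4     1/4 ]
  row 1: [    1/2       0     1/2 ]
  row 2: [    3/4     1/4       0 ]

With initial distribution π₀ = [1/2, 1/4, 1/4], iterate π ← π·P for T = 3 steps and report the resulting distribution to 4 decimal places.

t=0: π = [0.5000, 0.2500, 0.2500]
t=1: π = [0.3125, 0.4375, 0.2500]
t=2: π = [0.4063, 0.2969, 0.2969]
t=3: π = [0.3711, 0.3789, 0.2500]

π = [0.3711, 0.3789, 0.2500]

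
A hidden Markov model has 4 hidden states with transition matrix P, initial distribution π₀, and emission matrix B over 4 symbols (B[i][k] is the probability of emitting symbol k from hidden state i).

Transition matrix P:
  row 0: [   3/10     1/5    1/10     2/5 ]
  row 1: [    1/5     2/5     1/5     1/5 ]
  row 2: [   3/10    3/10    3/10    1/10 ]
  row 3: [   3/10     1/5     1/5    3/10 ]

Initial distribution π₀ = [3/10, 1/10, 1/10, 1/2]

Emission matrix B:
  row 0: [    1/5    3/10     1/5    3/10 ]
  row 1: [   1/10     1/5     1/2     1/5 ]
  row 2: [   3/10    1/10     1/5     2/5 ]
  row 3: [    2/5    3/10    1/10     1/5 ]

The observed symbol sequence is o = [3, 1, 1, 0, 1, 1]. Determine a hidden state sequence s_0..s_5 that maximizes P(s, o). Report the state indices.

path = [0, 3, 0, 3, 0, 3]

t=0: δ = [9.000e-02, 2.000e-02, 4.000e-02, 1.000e-01]  (obs o_0=3)
t=1: δ = [9.000e-03, 4.000e-03, 2.000e-03, 1.080e-02]  ψ = [3, 3, 3, 0]  (obs o_1=1)
t=2: δ = [9.720e-04, 4.320e-04, 2.160e-04, 1.080e-03]  ψ = [3, 3, 3, 0]  (obs o_2=1)
t=3: δ = [6.480e-05, 2.160e-05, 6.480e-05, 1.555e-04]  ψ = [3, 3, 3, 0]  (obs o_3=0)
t=4: δ = [1.400e-05, 6.221e-06, 3.110e-06, 1.400e-05]  ψ = [3, 3, 3, 3]  (obs o_4=1)
t=5: δ = [1.260e-06, 5.599e-07, 2.799e-07, 1.680e-06]  ψ = [0, 0, 3, 0]  (obs o_5=1)
backtrack: best end state = 3; path = [0, 3, 0, 3, 0, 3]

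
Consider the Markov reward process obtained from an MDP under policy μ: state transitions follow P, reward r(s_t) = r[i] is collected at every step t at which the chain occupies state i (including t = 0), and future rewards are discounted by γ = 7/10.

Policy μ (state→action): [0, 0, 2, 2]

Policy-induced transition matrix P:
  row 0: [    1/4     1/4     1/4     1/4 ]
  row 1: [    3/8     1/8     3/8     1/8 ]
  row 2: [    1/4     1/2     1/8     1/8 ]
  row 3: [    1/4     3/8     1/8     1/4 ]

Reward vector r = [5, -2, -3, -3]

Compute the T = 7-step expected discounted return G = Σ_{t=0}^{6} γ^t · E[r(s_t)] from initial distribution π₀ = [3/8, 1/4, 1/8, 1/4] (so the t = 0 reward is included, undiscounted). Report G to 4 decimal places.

t=0: π = [0.3750, 0.2500, 0.1250, 0.2500], E[r] = 0.2500, γ^t·E[r] = 0.250000, running G = 0.250000
t=1: π = [0.2813, 0.2813, 0.2344, 0.2031], E[r] = -0.4688, γ^t·E[r] = -0.328125, running G = -0.078125
t=2: π = [0.2852, 0.2988, 0.2305, 0.1855], E[r] = -0.4199, γ^t·E[r] = -0.205762, running G = -0.283887
t=3: π = [0.2874, 0.2935, 0.2354, 0.1838], E[r] = -0.4077, γ^t·E[r] = -0.139846, running G = -0.423733
t=4: π = [0.2867, 0.2951, 0.2343, 0.1839], E[r] = -0.4114, γ^t·E[r] = -0.098779, running G = -0.522512
t=5: π = [0.2869, 0.2947, 0.2346, 0.1838], E[r] = -0.4102, γ^t·E[r] = -0.068942, running G = -0.591454
t=6: π = [0.2868, 0.2948, 0.2345, 0.1838], E[r] = -0.4105, γ^t·E[r] = -0.048299, running G = -0.639753

G = -0.6398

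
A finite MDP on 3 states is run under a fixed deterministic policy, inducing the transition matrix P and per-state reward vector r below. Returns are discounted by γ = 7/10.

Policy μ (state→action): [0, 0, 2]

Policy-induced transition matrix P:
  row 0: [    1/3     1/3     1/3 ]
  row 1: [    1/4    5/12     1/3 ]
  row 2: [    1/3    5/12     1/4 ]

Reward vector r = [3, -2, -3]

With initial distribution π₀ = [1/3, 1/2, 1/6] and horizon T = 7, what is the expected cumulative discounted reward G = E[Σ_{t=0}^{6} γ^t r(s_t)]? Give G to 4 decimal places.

G = -2.1946

t=0: π = [0.3333, 0.5000, 0.1667], E[r] = -0.5000, γ^t·E[r] = -0.500000, running G = -0.500000
t=1: π = [0.2917, 0.3889, 0.3194], E[r] = -0.8611, γ^t·E[r] = -0.602778, running G = -1.102778
t=2: π = [0.3009, 0.3924, 0.3067], E[r] = -0.8021, γ^t·E[r] = -0.393021, running G = -1.495799
t=3: π = [0.3006, 0.3916, 0.3078], E[r] = -0.8046, γ^t·E[r] = -0.275975, running G = -1.771773
t=4: π = [0.3007, 0.3916, 0.3077], E[r] = -0.8042, γ^t·E[r] = -0.193084, running G = -1.964857
t=5: π = [0.3007, 0.3916, 0.3077], E[r] = -0.8042, γ^t·E[r] = -0.135162, running G = -2.100019
t=6: π = [0.3007, 0.3916, 0.3077], E[r] = -0.8042, γ^t·E[r] = -0.094613, running G = -2.194632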